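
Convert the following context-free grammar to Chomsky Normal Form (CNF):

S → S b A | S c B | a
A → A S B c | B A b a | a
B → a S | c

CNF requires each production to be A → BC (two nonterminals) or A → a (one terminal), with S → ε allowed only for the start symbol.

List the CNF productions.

TB → b; TC → c; S → a; TA → a; A → a; B → c; S → S X0; X0 → TB A; S → S X1; X1 → TC B; A → A X2; X2 → S X3; X3 → B TC; A → B X4; X4 → A X5; X5 → TB TA; B → TA S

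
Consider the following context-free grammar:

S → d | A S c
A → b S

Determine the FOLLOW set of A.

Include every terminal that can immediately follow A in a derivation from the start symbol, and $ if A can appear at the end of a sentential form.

We compute FOLLOW(A) using the standard algorithm.
FOLLOW(S) starts with {$}.
FIRST(A) = {b}
FIRST(S) = {b, d}
FOLLOW(A) = {b, d}
FOLLOW(S) = {$, b, c, d}
Therefore, FOLLOW(A) = {b, d}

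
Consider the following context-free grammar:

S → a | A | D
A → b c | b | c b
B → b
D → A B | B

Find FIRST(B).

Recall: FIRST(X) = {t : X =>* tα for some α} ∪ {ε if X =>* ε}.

We compute FIRST(B) using the standard algorithm.
FIRST(A) = {b, c}
FIRST(B) = {b}
FIRST(D) = {b, c}
FIRST(S) = {a, b, c}
Therefore, FIRST(B) = {b}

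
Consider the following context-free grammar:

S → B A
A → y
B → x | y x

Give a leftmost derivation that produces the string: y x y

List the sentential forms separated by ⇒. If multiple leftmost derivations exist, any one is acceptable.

S ⇒ B A ⇒ y x A ⇒ y x y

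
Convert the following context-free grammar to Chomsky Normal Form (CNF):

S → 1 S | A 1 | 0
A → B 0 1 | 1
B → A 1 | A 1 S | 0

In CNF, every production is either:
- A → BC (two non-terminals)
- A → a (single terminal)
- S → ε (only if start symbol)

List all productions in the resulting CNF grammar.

T1 → 1; S → 0; T0 → 0; A → 1; B → 0; S → T1 S; S → A T1; A → B X0; X0 → T0 T1; B → A T1; B → A X1; X1 → T1 S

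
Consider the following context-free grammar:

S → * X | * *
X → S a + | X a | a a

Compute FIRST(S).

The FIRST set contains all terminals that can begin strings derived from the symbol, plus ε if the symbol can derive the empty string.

We compute FIRST(S) using the standard algorithm.
FIRST(S) = {*}
FIRST(X) = {*, a}
Therefore, FIRST(S) = {*}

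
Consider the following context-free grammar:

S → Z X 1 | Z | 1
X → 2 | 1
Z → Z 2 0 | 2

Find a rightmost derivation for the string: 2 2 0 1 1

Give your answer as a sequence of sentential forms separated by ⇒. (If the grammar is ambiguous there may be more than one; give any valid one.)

S ⇒ Z X 1 ⇒ Z 1 1 ⇒ Z 2 0 1 1 ⇒ 2 2 0 1 1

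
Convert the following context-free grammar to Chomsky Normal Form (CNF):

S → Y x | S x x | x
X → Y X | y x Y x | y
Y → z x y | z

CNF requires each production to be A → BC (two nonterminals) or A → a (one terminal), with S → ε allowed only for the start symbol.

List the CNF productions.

TX → x; S → x; TY → y; X → y; TZ → z; Y → z; S → Y TX; S → S X0; X0 → TX TX; X → Y X; X → TY X1; X1 → TX X2; X2 → Y TX; Y → TZ X3; X3 → TX TY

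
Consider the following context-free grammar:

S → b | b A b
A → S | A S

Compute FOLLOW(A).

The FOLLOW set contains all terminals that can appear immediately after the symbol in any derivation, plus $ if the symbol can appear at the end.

We compute FOLLOW(A) using the standard algorithm.
FOLLOW(S) starts with {$}.
FIRST(A) = {b}
FIRST(S) = {b}
FOLLOW(A) = {b}
FOLLOW(S) = {$, b}
Therefore, FOLLOW(A) = {b}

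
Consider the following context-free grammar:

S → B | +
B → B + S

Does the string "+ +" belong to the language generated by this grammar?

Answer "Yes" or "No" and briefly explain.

No - no valid derivation exists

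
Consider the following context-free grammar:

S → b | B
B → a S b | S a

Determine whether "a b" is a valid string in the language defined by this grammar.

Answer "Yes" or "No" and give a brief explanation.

No - no valid derivation exists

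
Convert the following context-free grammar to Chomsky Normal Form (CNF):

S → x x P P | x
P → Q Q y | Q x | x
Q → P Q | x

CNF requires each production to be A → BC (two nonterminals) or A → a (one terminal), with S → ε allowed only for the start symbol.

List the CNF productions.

TX → x; S → x; TY → y; P → x; Q → x; S → TX X0; X0 → TX X1; X1 → P P; P → Q X2; X2 → Q TY; P → Q TX; Q → P Q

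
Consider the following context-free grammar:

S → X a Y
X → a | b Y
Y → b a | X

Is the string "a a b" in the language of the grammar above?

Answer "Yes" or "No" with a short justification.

No - no valid derivation exists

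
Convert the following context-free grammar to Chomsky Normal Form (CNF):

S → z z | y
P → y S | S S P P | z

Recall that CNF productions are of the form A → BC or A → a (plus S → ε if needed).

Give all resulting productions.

TZ → z; S → y; TY → y; P → z; S → TZ TZ; P → TY S; P → S X0; X0 → S X1; X1 → P P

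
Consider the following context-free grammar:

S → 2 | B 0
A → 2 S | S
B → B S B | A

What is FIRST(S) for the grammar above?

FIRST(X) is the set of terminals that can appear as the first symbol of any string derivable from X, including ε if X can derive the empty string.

We compute FIRST(S) using the standard algorithm.
FIRST(A) = {2}
FIRST(B) = {2}
FIRST(S) = {2}
Therefore, FIRST(S) = {2}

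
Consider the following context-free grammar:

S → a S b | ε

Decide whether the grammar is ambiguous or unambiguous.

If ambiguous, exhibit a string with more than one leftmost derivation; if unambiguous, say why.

Unambiguous - every string in the language has a unique leftmost derivation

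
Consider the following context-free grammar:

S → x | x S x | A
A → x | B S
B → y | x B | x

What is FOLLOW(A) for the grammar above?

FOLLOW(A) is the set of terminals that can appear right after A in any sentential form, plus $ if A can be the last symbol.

We compute FOLLOW(A) using the standard algorithm.
FOLLOW(S) starts with {$}.
FIRST(A) = {x, y}
FIRST(B) = {x, y}
FIRST(S) = {x, y}
FOLLOW(A) = {$, x}
FOLLOW(B) = {x, y}
FOLLOW(S) = {$, x}
Therefore, FOLLOW(A) = {$, x}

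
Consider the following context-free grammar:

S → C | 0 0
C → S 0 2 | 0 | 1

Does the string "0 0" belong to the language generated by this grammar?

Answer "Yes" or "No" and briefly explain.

Yes - a valid derivation exists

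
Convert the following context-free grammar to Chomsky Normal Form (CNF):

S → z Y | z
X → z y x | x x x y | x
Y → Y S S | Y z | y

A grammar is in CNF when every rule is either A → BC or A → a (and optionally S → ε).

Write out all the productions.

TZ → z; S → z; TY → y; TX → x; X → x; Y → y; S → TZ Y; X → TZ X0; X0 → TY TX; X → TX X1; X1 → TX X2; X2 → TX TY; Y → Y X3; X3 → S S; Y → Y TZ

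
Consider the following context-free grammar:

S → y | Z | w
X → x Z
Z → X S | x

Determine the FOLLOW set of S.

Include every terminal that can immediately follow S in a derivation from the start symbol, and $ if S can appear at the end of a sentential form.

We compute FOLLOW(S) using the standard algorithm.
FOLLOW(S) starts with {$}.
FIRST(S) = {w, x, y}
FIRST(X) = {x}
FIRST(Z) = {x}
FOLLOW(S) = {$, w, x, y}
FOLLOW(X) = {w, x, y}
FOLLOW(Z) = {$, w, x, y}
Therefore, FOLLOW(S) = {$, w, x, y}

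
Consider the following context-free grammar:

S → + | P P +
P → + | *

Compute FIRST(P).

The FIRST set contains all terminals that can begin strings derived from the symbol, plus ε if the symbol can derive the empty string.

We compute FIRST(P) using the standard algorithm.
FIRST(P) = {*, +}
FIRST(S) = {*, +}
Therefore, FIRST(P) = {*, +}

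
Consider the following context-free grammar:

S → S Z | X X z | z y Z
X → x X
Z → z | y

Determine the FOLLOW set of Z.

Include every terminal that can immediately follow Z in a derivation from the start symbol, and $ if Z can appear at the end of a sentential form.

We compute FOLLOW(Z) using the standard algorithm.
FOLLOW(S) starts with {$}.
FIRST(S) = {x, z}
FIRST(X) = {x}
FIRST(Z) = {y, z}
FOLLOW(S) = {$, y, z}
FOLLOW(X) = {x, z}
FOLLOW(Z) = {$, y, z}
Therefore, FOLLOW(Z) = {$, y, z}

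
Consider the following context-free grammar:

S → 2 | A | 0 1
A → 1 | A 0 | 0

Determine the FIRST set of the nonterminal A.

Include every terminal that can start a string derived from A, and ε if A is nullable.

We compute FIRST(A) using the standard algorithm.
FIRST(A) = {0, 1}
FIRST(S) = {0, 1, 2}
Therefore, FIRST(A) = {0, 1}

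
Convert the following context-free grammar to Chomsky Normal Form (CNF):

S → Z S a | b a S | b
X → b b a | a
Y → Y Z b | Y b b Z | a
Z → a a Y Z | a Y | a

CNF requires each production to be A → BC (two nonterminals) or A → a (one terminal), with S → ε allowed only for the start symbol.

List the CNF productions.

TA → a; TB → b; S → b; X → a; Y → a; Z → a; S → Z X0; X0 → S TA; S → TB X1; X1 → TA S; X → TB X2; X2 → TB TA; Y → Y X3; X3 → Z TB; Y → Y X4; X4 → TB X5; X5 → TB Z; Z → TA X6; X6 → TA X7; X7 → Y Z; Z → TA Y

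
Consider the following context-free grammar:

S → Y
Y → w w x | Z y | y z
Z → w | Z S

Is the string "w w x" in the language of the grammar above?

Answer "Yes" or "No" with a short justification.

Yes - a valid derivation exists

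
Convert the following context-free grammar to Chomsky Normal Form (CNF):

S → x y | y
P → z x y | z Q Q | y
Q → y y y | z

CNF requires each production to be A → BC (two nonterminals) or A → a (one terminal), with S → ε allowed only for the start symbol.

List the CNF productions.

TX → x; TY → y; S → y; TZ → z; P → y; Q → z; S → TX TY; P → TZ X0; X0 → TX TY; P → TZ X1; X1 → Q Q; Q → TY X2; X2 → TY TY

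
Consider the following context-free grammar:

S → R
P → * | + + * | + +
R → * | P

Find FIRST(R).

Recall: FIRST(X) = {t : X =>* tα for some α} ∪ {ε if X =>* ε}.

We compute FIRST(R) using the standard algorithm.
FIRST(P) = {*, +}
FIRST(R) = {*, +}
FIRST(S) = {*, +}
Therefore, FIRST(R) = {*, +}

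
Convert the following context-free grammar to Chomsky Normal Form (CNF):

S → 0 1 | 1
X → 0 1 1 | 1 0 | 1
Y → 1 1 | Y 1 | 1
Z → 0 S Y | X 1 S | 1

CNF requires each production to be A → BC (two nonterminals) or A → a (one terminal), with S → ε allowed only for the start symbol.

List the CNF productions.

T0 → 0; T1 → 1; S → 1; X → 1; Y → 1; Z → 1; S → T0 T1; X → T0 X0; X0 → T1 T1; X → T1 T0; Y → T1 T1; Y → Y T1; Z → T0 X1; X1 → S Y; Z → X X2; X2 → T1 S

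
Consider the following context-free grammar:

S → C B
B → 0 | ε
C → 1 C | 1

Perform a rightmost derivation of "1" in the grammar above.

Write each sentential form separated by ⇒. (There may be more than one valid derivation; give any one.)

S ⇒ C B ⇒ C ⇒ 1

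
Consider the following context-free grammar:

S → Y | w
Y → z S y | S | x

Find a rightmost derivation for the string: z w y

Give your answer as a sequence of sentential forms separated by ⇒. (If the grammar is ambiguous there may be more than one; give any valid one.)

S ⇒ Y ⇒ z S y ⇒ z w y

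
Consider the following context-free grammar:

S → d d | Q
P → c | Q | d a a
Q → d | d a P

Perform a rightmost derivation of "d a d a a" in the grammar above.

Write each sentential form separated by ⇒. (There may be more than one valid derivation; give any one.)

S ⇒ Q ⇒ d a P ⇒ d a d a a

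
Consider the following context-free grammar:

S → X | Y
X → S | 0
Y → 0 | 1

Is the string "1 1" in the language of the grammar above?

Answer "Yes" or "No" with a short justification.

No - no valid derivation exists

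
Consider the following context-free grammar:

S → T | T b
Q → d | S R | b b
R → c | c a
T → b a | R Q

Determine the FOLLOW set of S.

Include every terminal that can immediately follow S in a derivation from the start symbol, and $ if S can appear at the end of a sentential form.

We compute FOLLOW(S) using the standard algorithm.
FOLLOW(S) starts with {$}.
FIRST(Q) = {b, c, d}
FIRST(R) = {c}
FIRST(S) = {b, c}
FIRST(T) = {b, c}
FOLLOW(Q) = {$, b, c}
FOLLOW(R) = {$, b, c, d}
FOLLOW(S) = {$, c}
FOLLOW(T) = {$, b, c}
Therefore, FOLLOW(S) = {$, c}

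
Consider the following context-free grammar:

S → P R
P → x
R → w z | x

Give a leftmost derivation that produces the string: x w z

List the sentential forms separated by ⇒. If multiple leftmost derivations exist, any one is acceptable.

S ⇒ P R ⇒ x R ⇒ x w z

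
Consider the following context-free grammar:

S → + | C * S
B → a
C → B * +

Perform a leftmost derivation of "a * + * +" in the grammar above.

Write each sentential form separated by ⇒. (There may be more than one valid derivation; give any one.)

S ⇒ C * S ⇒ B * + * S ⇒ a * + * S ⇒ a * + * +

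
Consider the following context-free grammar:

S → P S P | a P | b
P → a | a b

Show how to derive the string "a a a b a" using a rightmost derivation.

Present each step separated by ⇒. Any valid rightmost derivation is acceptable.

S ⇒ P S P ⇒ P S a ⇒ P a P a ⇒ P a a b a ⇒ a a a b a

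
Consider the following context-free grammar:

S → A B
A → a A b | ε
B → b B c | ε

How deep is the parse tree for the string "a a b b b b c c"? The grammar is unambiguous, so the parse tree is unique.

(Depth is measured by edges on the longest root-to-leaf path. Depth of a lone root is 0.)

4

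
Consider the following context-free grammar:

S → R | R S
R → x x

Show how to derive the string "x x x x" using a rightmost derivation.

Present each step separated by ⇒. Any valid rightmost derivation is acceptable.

S ⇒ R S ⇒ R R ⇒ R x x ⇒ x x x x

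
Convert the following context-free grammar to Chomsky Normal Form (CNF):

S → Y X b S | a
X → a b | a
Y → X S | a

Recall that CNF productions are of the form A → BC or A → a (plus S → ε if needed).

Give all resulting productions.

TB → b; S → a; TA → a; X → a; Y → a; S → Y X0; X0 → X X1; X1 → TB S; X → TA TB; Y → X S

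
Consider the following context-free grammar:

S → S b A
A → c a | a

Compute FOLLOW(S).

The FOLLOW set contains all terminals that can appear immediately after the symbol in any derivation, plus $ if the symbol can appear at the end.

We compute FOLLOW(S) using the standard algorithm.
FOLLOW(S) starts with {$}.
FIRST(A) = {a, c}
FIRST(S) = {}
FOLLOW(A) = {$, b}
FOLLOW(S) = {$, b}
Therefore, FOLLOW(S) = {$, b}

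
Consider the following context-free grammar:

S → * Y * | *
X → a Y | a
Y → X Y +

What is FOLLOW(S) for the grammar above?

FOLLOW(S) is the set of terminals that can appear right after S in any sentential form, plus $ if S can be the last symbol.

We compute FOLLOW(S) using the standard algorithm.
FOLLOW(S) starts with {$}.
FIRST(S) = {*}
FIRST(X) = {a}
FIRST(Y) = {a}
FOLLOW(S) = {$}
FOLLOW(X) = {a}
FOLLOW(Y) = {*, +, a}
Therefore, FOLLOW(S) = {$}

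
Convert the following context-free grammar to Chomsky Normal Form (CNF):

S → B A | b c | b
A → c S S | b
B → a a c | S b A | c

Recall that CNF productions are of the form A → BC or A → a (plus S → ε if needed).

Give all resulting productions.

TB → b; TC → c; S → b; A → b; TA → a; B → c; S → B A; S → TB TC; A → TC X0; X0 → S S; B → TA X1; X1 → TA TC; B → S X2; X2 → TB A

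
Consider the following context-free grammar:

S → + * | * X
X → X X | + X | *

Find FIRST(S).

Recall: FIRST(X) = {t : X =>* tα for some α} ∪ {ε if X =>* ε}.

We compute FIRST(S) using the standard algorithm.
FIRST(S) = {*, +}
FIRST(X) = {*, +}
Therefore, FIRST(S) = {*, +}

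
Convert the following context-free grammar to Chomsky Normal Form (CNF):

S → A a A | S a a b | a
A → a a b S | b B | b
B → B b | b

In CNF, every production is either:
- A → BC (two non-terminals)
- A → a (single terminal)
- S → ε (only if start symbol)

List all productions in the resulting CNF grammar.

TA → a; TB → b; S → a; A → b; B → b; S → A X0; X0 → TA A; S → S X1; X1 → TA X2; X2 → TA TB; A → TA X3; X3 → TA X4; X4 → TB S; A → TB B; B → B TB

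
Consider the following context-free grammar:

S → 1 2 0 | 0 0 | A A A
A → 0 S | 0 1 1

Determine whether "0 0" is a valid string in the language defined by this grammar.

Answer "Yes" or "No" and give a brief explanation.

Yes - a valid derivation exists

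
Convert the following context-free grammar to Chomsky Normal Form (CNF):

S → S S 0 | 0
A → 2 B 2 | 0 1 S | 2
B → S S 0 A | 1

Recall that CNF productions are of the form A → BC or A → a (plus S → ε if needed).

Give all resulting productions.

T0 → 0; S → 0; T2 → 2; T1 → 1; A → 2; B → 1; S → S X0; X0 → S T0; A → T2 X1; X1 → B T2; A → T0 X2; X2 → T1 S; B → S X3; X3 → S X4; X4 → T0 A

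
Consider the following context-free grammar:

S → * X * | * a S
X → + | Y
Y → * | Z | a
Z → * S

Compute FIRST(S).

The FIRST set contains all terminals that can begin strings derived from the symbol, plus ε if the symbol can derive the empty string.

We compute FIRST(S) using the standard algorithm.
FIRST(S) = {*}
FIRST(X) = {*, +, a}
FIRST(Y) = {*, a}
FIRST(Z) = {*}
Therefore, FIRST(S) = {*}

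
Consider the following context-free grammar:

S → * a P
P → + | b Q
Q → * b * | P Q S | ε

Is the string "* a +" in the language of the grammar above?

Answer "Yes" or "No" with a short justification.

Yes - a valid derivation exists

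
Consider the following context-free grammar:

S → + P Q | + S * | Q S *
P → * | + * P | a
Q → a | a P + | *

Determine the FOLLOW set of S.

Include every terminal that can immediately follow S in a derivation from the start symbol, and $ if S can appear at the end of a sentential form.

We compute FOLLOW(S) using the standard algorithm.
FOLLOW(S) starts with {$}.
FIRST(P) = {*, +, a}
FIRST(Q) = {*, a}
FIRST(S) = {*, +, a}
FOLLOW(P) = {*, +, a}
FOLLOW(Q) = {$, *, +, a}
FOLLOW(S) = {$, *}
Therefore, FOLLOW(S) = {$, *}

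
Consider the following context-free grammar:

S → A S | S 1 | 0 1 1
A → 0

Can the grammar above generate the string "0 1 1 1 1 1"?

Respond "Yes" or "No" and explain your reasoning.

Yes - a valid derivation exists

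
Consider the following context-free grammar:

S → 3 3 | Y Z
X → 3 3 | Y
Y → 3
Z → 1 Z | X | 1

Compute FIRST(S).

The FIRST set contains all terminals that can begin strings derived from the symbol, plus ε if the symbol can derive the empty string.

We compute FIRST(S) using the standard algorithm.
FIRST(S) = {3}
FIRST(X) = {3}
FIRST(Y) = {3}
FIRST(Z) = {1, 3}
Therefore, FIRST(S) = {3}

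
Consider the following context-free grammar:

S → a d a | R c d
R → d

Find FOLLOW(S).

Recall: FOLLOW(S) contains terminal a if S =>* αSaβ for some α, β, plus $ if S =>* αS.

We compute FOLLOW(S) using the standard algorithm.
FOLLOW(S) starts with {$}.
FIRST(R) = {d}
FIRST(S) = {a, d}
FOLLOW(R) = {c}
FOLLOW(S) = {$}
Therefore, FOLLOW(S) = {$}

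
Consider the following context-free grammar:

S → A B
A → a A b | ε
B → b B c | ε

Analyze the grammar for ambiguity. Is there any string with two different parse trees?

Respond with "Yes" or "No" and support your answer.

No - the grammar is unambiguous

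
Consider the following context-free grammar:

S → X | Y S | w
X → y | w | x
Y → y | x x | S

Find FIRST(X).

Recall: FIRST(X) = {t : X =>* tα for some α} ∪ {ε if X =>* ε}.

We compute FIRST(X) using the standard algorithm.
FIRST(S) = {w, x, y}
FIRST(X) = {w, x, y}
FIRST(Y) = {w, x, y}
Therefore, FIRST(X) = {w, x, y}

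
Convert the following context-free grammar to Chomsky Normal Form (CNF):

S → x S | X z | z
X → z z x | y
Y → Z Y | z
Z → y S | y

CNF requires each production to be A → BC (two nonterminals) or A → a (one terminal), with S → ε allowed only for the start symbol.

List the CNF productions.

TX → x; TZ → z; S → z; X → y; Y → z; TY → y; Z → y; S → TX S; S → X TZ; X → TZ X0; X0 → TZ TX; Y → Z Y; Z → TY S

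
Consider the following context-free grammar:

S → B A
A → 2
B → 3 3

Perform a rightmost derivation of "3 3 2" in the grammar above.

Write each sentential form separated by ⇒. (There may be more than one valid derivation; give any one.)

S ⇒ B A ⇒ B 2 ⇒ 3 3 2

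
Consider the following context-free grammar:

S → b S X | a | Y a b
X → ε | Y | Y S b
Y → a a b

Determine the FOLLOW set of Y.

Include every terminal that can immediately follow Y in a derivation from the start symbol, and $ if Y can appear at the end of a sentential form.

We compute FOLLOW(Y) using the standard algorithm.
FOLLOW(S) starts with {$}.
FIRST(S) = {a, b}
FIRST(X) = {a, ε}
FIRST(Y) = {a}
FOLLOW(S) = {$, a, b}
FOLLOW(X) = {$, a, b}
FOLLOW(Y) = {$, a, b}
Therefore, FOLLOW(Y) = {$, a, b}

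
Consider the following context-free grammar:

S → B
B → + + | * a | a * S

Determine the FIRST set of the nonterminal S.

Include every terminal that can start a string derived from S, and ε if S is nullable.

We compute FIRST(S) using the standard algorithm.
FIRST(B) = {*, +, a}
FIRST(S) = {*, +, a}
Therefore, FIRST(S) = {*, +, a}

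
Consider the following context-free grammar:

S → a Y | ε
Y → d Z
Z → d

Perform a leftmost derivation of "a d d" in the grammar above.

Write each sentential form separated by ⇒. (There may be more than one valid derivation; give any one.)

S ⇒ a Y ⇒ a d Z ⇒ a d d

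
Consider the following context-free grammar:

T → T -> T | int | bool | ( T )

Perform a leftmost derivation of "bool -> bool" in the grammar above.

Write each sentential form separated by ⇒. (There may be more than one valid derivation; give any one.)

T ⇒ T -> T ⇒ bool -> T ⇒ bool -> bool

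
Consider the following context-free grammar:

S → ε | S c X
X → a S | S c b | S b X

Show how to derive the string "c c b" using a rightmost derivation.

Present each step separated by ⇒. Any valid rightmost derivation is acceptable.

S ⇒ S c X ⇒ S c S c b ⇒ S c c b ⇒ c c b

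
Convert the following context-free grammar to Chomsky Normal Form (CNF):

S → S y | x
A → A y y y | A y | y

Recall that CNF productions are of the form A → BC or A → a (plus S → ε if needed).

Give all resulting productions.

TY → y; S → x; A → y; S → S TY; A → A X0; X0 → TY X1; X1 → TY TY; A → A TY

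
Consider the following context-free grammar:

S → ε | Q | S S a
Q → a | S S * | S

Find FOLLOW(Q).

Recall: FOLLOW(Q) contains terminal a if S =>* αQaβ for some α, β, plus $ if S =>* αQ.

We compute FOLLOW(Q) using the standard algorithm.
FOLLOW(S) starts with {$}.
FIRST(Q) = {*, a, ε}
FIRST(S) = {*, a, ε}
FOLLOW(Q) = {$, *, a}
FOLLOW(S) = {$, *, a}
Therefore, FOLLOW(Q) = {$, *, a}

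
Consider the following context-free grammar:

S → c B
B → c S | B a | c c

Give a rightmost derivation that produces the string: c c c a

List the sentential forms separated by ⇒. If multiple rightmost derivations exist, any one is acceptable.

S ⇒ c B ⇒ c B a ⇒ c c c a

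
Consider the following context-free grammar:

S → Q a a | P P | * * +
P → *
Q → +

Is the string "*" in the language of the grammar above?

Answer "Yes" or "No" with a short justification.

No - no valid derivation exists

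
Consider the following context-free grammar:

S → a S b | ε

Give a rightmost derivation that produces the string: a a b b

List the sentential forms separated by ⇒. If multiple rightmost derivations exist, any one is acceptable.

S ⇒ a S b ⇒ a a S b b ⇒ a a b b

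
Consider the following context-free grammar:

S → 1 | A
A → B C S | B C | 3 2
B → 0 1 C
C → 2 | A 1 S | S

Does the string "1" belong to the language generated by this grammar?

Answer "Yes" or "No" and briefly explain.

Yes - a valid derivation exists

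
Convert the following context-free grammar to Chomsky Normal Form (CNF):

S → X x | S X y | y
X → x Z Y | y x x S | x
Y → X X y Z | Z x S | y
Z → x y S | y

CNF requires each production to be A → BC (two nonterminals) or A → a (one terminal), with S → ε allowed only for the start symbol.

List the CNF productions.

TX → x; TY → y; S → y; X → x; Y → y; Z → y; S → X TX; S → S X0; X0 → X TY; X → TX X1; X1 → Z Y; X → TY X2; X2 → TX X3; X3 → TX S; Y → X X4; X4 → X X5; X5 → TY Z; Y → Z X6; X6 → TX S; Z → TX X7; X7 → TY S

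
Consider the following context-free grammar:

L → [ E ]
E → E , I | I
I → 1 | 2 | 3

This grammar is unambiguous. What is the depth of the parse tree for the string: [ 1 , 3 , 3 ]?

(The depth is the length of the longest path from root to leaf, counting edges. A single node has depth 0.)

5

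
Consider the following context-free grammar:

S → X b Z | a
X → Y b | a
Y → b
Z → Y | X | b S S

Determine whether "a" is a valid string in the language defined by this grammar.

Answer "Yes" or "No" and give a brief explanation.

Yes - a valid derivation exists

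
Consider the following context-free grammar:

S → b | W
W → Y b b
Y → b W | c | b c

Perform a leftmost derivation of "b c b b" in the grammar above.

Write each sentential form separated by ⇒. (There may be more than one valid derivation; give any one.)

S ⇒ W ⇒ Y b b ⇒ b c b b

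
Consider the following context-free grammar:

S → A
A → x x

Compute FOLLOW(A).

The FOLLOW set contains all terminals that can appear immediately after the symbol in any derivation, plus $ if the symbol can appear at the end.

We compute FOLLOW(A) using the standard algorithm.
FOLLOW(S) starts with {$}.
FIRST(A) = {x}
FIRST(S) = {x}
FOLLOW(A) = {$}
FOLLOW(S) = {$}
Therefore, FOLLOW(A) = {$}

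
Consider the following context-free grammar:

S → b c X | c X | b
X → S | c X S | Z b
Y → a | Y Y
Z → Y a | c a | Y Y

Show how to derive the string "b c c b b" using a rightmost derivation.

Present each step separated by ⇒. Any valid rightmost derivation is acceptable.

S ⇒ b c X ⇒ b c c X S ⇒ b c c X b ⇒ b c c S b ⇒ b c c b b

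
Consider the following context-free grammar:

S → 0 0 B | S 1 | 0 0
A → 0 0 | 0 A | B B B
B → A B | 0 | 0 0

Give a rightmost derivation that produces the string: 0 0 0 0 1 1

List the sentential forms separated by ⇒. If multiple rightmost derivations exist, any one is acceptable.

S ⇒ S 1 ⇒ S 1 1 ⇒ 0 0 B 1 1 ⇒ 0 0 0 0 1 1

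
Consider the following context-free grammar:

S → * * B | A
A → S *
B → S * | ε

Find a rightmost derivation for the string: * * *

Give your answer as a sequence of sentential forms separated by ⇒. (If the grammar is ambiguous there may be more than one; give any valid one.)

S ⇒ A ⇒ S * ⇒ * * B * ⇒ * * *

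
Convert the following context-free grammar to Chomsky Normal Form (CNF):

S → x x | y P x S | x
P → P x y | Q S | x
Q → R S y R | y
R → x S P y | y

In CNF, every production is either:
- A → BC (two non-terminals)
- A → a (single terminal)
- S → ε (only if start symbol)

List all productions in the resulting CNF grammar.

TX → x; TY → y; S → x; P → x; Q → y; R → y; S → TX TX; S → TY X0; X0 → P X1; X1 → TX S; P → P X2; X2 → TX TY; P → Q S; Q → R X3; X3 → S X4; X4 → TY R; R → TX X5; X5 → S X6; X6 → P TY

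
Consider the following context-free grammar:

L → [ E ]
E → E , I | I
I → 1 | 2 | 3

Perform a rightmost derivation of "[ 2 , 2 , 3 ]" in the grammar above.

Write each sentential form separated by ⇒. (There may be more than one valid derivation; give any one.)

L ⇒ [ E ] ⇒ [ E , I ] ⇒ [ E , 3 ] ⇒ [ E , I , 3 ] ⇒ [ E , 2 , 3 ] ⇒ [ I , 2 , 3 ] ⇒ [ 2 , 2 , 3 ]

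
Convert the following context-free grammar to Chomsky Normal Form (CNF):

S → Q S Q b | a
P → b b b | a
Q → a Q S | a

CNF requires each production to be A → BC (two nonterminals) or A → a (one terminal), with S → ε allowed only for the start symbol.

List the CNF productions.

TB → b; S → a; P → a; TA → a; Q → a; S → Q X0; X0 → S X1; X1 → Q TB; P → TB X2; X2 → TB TB; Q → TA X3; X3 → Q S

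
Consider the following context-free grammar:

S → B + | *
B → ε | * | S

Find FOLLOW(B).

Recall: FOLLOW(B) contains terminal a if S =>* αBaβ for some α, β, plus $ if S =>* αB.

We compute FOLLOW(B) using the standard algorithm.
FOLLOW(S) starts with {$}.
FIRST(B) = {*, +, ε}
FIRST(S) = {*, +}
FOLLOW(B) = {+}
FOLLOW(S) = {$, +}
Therefore, FOLLOW(B) = {+}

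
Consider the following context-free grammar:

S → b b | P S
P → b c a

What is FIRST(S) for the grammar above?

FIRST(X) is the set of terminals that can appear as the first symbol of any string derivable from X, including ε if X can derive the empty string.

We compute FIRST(S) using the standard algorithm.
FIRST(P) = {b}
FIRST(S) = {b}
Therefore, FIRST(S) = {b}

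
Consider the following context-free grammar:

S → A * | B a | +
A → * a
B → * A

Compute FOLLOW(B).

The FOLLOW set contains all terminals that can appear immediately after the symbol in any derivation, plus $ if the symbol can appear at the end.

We compute FOLLOW(B) using the standard algorithm.
FOLLOW(S) starts with {$}.
FIRST(A) = {*}
FIRST(B) = {*}
FIRST(S) = {*, +}
FOLLOW(A) = {*, a}
FOLLOW(B) = {a}
FOLLOW(S) = {$}
Therefore, FOLLOW(B) = {a}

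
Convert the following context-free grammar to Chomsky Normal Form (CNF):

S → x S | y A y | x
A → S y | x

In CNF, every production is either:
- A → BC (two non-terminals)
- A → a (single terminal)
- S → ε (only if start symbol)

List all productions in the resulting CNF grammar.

TX → x; TY → y; S → x; A → x; S → TX S; S → TY X0; X0 → A TY; A → S TY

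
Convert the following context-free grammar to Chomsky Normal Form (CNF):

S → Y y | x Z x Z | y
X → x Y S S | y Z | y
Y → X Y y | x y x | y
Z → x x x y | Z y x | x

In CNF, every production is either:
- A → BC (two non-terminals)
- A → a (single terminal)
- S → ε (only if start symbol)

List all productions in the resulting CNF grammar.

TY → y; TX → x; S → y; X → y; Y → y; Z → x; S → Y TY; S → TX X0; X0 → Z X1; X1 → TX Z; X → TX X2; X2 → Y X3; X3 → S S; X → TY Z; Y → X X4; X4 → Y TY; Y → TX X5; X5 → TY TX; Z → TX X6; X6 → TX X7; X7 → TX TY; Z → Z X8; X8 → TY TX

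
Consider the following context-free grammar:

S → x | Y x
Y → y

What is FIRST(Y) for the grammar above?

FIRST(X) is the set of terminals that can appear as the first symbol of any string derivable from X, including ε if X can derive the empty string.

We compute FIRST(Y) using the standard algorithm.
FIRST(S) = {x, y}
FIRST(Y) = {y}
Therefore, FIRST(Y) = {y}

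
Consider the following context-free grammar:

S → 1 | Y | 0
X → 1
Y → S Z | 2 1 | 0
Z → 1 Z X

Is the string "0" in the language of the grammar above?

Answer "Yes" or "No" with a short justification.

Yes - a valid derivation exists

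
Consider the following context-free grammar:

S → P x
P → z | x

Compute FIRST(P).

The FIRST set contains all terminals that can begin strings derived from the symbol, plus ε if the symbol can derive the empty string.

We compute FIRST(P) using the standard algorithm.
FIRST(P) = {x, z}
FIRST(S) = {x, z}
Therefore, FIRST(P) = {x, z}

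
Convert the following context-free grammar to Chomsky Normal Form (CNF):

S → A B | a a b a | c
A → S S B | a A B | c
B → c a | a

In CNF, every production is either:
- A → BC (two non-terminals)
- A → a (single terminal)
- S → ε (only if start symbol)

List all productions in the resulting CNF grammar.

TA → a; TB → b; S → c; A → c; TC → c; B → a; S → A B; S → TA X0; X0 → TA X1; X1 → TB TA; A → S X2; X2 → S B; A → TA X3; X3 → A B; B → TC TA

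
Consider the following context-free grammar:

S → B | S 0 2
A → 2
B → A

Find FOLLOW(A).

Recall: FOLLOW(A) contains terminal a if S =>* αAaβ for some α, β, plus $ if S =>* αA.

We compute FOLLOW(A) using the standard algorithm.
FOLLOW(S) starts with {$}.
FIRST(A) = {2}
FIRST(B) = {2}
FIRST(S) = {2}
FOLLOW(A) = {$, 0}
FOLLOW(B) = {$, 0}
FOLLOW(S) = {$, 0}
Therefore, FOLLOW(A) = {$, 0}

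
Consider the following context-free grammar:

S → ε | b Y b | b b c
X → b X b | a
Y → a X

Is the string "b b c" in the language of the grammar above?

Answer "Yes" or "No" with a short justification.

Yes - a valid derivation exists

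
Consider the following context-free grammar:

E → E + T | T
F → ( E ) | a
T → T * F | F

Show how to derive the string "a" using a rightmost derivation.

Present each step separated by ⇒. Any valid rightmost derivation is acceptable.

E ⇒ T ⇒ F ⇒ a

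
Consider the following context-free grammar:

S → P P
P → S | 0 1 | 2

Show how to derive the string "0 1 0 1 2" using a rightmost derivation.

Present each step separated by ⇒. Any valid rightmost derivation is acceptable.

S ⇒ P P ⇒ P S ⇒ P P P ⇒ P P 2 ⇒ P 0 1 2 ⇒ 0 1 0 1 2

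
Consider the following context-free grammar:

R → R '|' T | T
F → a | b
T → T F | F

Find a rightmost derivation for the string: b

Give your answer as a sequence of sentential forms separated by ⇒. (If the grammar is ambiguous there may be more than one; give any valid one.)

R ⇒ T ⇒ F ⇒ b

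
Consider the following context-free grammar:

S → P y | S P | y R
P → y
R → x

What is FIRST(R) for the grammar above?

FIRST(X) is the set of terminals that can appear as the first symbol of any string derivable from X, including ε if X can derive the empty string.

We compute FIRST(R) using the standard algorithm.
FIRST(P) = {y}
FIRST(R) = {x}
FIRST(S) = {y}
Therefore, FIRST(R) = {x}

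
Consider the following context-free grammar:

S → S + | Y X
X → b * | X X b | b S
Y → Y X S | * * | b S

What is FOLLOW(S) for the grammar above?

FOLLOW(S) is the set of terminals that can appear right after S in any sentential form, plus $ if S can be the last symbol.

We compute FOLLOW(S) using the standard algorithm.
FOLLOW(S) starts with {$}.
FIRST(S) = {*, b}
FIRST(X) = {b}
FIRST(Y) = {*, b}
FOLLOW(S) = {$, *, +, b}
FOLLOW(X) = {$, *, +, b}
FOLLOW(Y) = {b}
Therefore, FOLLOW(S) = {$, *, +, b}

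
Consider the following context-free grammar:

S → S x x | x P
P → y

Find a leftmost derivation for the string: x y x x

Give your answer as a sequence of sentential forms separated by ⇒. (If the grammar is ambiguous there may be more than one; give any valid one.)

S ⇒ S x x ⇒ x P x x ⇒ x y x x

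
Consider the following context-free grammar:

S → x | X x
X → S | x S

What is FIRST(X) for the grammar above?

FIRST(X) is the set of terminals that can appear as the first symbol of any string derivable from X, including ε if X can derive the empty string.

We compute FIRST(X) using the standard algorithm.
FIRST(S) = {x}
FIRST(X) = {x}
Therefore, FIRST(X) = {x}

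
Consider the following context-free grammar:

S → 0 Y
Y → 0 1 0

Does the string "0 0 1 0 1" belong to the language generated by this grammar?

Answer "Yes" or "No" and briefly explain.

No - no valid derivation exists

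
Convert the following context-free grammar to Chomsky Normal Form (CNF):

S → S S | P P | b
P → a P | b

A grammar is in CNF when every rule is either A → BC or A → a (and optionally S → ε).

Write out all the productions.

S → b; TA → a; P → b; S → S S; S → P P; P → TA P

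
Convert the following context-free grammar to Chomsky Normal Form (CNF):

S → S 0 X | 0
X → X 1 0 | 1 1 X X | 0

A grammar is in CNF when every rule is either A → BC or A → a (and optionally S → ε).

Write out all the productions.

T0 → 0; S → 0; T1 → 1; X → 0; S → S X0; X0 → T0 X; X → X X1; X1 → T1 T0; X → T1 X2; X2 → T1 X3; X3 → X X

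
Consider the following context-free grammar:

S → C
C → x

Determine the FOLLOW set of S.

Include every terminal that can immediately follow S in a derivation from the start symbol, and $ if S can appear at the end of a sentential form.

We compute FOLLOW(S) using the standard algorithm.
FOLLOW(S) starts with {$}.
FIRST(C) = {x}
FIRST(S) = {x}
FOLLOW(C) = {$}
FOLLOW(S) = {$}
Therefore, FOLLOW(S) = {$}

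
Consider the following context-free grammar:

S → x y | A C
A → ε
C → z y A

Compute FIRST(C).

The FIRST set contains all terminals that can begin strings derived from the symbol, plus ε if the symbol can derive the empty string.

We compute FIRST(C) using the standard algorithm.
FIRST(A) = {ε}
FIRST(C) = {z}
FIRST(S) = {x, z}
Therefore, FIRST(C) = {z}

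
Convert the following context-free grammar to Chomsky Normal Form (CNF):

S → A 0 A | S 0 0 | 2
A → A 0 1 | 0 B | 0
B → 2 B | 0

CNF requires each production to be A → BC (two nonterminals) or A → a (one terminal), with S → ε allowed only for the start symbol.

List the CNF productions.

T0 → 0; S → 2; T1 → 1; A → 0; T2 → 2; B → 0; S → A X0; X0 → T0 A; S → S X1; X1 → T0 T0; A → A X2; X2 → T0 T1; A → T0 B; B → T2 B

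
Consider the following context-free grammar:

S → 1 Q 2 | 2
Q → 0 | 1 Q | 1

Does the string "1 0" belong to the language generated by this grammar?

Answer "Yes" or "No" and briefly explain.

No - no valid derivation exists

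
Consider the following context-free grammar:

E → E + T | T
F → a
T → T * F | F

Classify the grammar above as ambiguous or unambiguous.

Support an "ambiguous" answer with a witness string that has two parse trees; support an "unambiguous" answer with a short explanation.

Unambiguous - every string in the language has a unique parse tree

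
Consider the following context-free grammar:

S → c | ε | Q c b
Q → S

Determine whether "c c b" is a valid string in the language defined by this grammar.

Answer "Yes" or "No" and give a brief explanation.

Yes - a valid derivation exists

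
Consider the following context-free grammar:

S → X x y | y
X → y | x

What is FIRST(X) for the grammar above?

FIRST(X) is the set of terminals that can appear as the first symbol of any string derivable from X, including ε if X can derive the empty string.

We compute FIRST(X) using the standard algorithm.
FIRST(S) = {x, y}
FIRST(X) = {x, y}
Therefore, FIRST(X) = {x, y}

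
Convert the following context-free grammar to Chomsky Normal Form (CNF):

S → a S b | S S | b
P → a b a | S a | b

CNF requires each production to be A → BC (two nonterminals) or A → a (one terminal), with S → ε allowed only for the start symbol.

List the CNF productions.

TA → a; TB → b; S → b; P → b; S → TA X0; X0 → S TB; S → S S; P → TA X1; X1 → TB TA; P → S TA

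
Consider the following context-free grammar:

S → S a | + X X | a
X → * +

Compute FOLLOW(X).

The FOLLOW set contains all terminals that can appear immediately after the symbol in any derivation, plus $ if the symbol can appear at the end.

We compute FOLLOW(X) using the standard algorithm.
FOLLOW(S) starts with {$}.
FIRST(S) = {+, a}
FIRST(X) = {*}
FOLLOW(S) = {$, a}
FOLLOW(X) = {$, *, a}
Therefore, FOLLOW(X) = {$, *, a}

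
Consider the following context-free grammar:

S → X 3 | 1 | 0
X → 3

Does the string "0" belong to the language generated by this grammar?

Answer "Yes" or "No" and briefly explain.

Yes - a valid derivation exists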